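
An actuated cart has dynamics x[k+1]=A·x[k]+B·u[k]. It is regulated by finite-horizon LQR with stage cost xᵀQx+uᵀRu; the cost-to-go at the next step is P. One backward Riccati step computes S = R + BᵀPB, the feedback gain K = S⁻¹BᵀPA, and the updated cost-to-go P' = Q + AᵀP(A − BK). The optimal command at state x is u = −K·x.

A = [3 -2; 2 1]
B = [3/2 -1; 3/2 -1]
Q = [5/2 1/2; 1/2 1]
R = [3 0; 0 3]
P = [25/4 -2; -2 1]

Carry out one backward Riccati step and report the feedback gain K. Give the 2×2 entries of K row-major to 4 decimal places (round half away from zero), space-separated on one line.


1.1889 -1.0507 -0.7926 0.7005

BᵀP = [6.3750 -1.5000; -4.2500 1.0000]
S = R + BᵀPB = [3 0; 0 3] + [7.3125 -4.8750; -4.8750 3.2500] = [10.3125 -4.8750; -4.8750 6.2500]
BᵀPA = [16.1250 -14.2500; -10.7500 9.5000]
K = S⁻¹·BᵀPA = [1.1889 -1.0507; -0.7926 0.7005]
A−BK = [0.4240 0.2765; -0.5760 3.2765]
AᵀP(A−BK) = [8.5576 -9.0276; -9.0276 12.3733]
P' = Q + AᵀP(A−BK) = [11.0576 -8.5276; -8.5276 13.3733]
tr(P') = 24.4309


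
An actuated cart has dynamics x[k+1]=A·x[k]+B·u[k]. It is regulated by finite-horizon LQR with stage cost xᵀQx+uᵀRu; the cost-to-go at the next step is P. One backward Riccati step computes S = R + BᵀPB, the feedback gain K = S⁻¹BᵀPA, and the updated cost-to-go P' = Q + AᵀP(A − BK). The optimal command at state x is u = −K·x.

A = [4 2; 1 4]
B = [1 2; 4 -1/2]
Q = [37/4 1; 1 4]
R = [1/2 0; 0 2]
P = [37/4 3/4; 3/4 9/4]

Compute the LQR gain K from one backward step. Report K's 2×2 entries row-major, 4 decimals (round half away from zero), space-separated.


BᵀP = [12.2500 9.7500; 18.1250 0.3750]
S = R + BᵀPB = [1/2 0; 0 2] + [51.2500 19.6250; 19.6250 36.0625] = [51.7500 19.6250; 19.6250 38.0625]
BᵀPA = [58.7500 63.5000; 72.8750 37.7500]
K = S⁻¹·BᵀPA = [0.5086 1.0578; 1.6524 0.4464]
A−BK = [0.1866 0.0494; -0.2084 -0.0078]
AᵀP(A−BK) = [5.9515 1.8244; 1.8244 0.9801]
P' = Q + AᵀP(A−BK) = [15.2015 2.8244; 2.8244 4.9801]
tr(P') = 20.1817

0.5086 1.0578 1.6524 0.4464


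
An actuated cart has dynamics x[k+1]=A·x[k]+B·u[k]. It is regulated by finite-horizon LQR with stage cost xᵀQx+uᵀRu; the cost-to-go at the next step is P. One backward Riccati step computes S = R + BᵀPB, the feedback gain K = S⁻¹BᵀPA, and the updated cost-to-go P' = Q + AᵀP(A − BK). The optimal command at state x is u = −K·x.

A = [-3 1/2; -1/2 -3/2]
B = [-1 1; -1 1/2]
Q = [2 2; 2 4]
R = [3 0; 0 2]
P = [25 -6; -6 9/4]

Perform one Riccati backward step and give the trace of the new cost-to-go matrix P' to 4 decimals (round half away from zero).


BᵀP = [-19.0000 3.7500; 22.0000 -4.8750]
S = R + BᵀPB = [3 0; 0 2] + [15.2500 -17.1250; -17.1250 19.5625] = [18.2500 -17.1250; -17.1250 21.5625]
BᵀPA = [55.1250 -15.1250; -63.5625 18.3125]
K = S⁻¹·BᵀPA = [0.9988 -0.1250; -2.1546 0.7500]
A−BK = [0.1534 -0.3750; 1.5761 -2.0000]
AᵀP(A−BK) = [15.5536 -6.7500; -6.7500 4.6875]
P' = Q + AᵀP(A−BK) = [17.5536 -4.7500; -4.7500 8.6875]
tr(P') = 26.2411

26.2411


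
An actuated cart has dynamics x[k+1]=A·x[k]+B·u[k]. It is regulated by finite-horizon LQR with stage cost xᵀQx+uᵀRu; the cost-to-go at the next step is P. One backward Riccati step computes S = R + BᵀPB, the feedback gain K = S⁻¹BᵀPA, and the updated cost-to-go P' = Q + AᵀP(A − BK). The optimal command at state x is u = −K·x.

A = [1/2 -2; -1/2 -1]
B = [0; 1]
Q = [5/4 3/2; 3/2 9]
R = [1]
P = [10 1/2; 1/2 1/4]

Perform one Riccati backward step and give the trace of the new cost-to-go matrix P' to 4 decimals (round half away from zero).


BᵀP = [0.5000 0.2500]
S = R + BᵀPB = [1] + [0.2500] = [1.2500]
BᵀPA = [0.1250 -1.2500]
K = S⁻¹·BᵀPA = [0.1000 -1.0000]
A−BK = [0.5000 -2.0000; -0.6000 0.0000]
AᵀP(A−BK) = [2.3000 -9.5000; -9.5000 41.0000]
P' = Q + AᵀP(A−BK) = [3.5500 -8.0000; -8.0000 50.0000]
tr(P') = 53.5500

53.5500


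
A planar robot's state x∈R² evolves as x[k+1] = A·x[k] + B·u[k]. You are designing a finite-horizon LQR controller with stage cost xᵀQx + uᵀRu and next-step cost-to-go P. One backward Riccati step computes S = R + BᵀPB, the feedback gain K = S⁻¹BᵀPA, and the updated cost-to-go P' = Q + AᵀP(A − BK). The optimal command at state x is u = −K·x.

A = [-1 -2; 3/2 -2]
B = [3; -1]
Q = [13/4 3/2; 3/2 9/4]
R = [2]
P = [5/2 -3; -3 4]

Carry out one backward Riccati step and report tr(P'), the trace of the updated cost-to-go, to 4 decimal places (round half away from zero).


BᵀP = [10.5000 -13.0000]
S = R + BᵀPB = [2] + [44.5000] = [46.5000]
BᵀPA = [-30.0000 5.0000]
K = S⁻¹·BᵀPA = [-0.6452 0.1075]
A−BK = [0.9355 -2.3226; 0.8548 -1.8925]
AᵀP(A−BK) = [1.1452 -0.7742; -0.7742 1.4624]
P' = Q + AᵀP(A−BK) = [4.3952 0.7258; 0.7258 3.7124]
tr(P') = 8.1075

8.1075


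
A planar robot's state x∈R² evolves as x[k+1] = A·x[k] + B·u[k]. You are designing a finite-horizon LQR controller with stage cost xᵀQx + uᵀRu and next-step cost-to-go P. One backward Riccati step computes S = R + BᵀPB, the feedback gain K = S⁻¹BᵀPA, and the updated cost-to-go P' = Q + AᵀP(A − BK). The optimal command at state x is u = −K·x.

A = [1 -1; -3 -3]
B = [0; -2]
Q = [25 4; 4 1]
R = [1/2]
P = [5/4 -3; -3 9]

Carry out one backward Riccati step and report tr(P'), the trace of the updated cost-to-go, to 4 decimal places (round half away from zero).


BᵀP = [6.0000 -18.0000]
S = R + BᵀPB = [1/2] + [36.0000] = [36.5000]
BᵀPA = [60.0000 48.0000]
K = S⁻¹·BᵀPA = [1.6438 1.3151]
A−BK = [1.0000 -1.0000; 0.2877 -0.3699]
AᵀP(A−BK) = [1.6199 0.8459; 0.8459 1.1267]
P' = Q + AᵀP(A−BK) = [26.6199 4.8459; 4.8459 2.1267]
tr(P') = 28.7466

28.7466


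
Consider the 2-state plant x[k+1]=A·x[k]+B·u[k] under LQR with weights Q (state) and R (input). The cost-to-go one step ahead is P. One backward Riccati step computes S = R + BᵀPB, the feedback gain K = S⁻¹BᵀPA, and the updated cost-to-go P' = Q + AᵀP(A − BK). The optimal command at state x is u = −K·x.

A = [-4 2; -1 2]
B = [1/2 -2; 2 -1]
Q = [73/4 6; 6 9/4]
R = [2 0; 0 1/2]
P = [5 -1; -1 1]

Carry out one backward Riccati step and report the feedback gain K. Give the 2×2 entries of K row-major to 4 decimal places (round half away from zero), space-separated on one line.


0.3066 0.3504 2.0438 -0.8642

BᵀP = [0.5000 1.5000; -9.0000 1.0000]
S = R + BᵀPB = [2 0; 0 1/2] + [3.2500 -2.5000; -2.5000 17.0000] = [5.2500 -2.5000; -2.5000 17.5000]
BᵀPA = [-3.5000 4.0000; 35.0000 -16.0000]
K = S⁻¹·BᵀPA = [0.3066 0.3504; 2.0438 -0.8642]
A−BK = [-0.0657 0.0964; 0.4307 0.4350]
AᵀP(A−BK) = [2.5401 -0.5255; -0.5255 0.7708]
P' = Q + AᵀP(A−BK) = [20.7901 5.4745; 5.4745 3.0208]
tr(P') = 23.8109


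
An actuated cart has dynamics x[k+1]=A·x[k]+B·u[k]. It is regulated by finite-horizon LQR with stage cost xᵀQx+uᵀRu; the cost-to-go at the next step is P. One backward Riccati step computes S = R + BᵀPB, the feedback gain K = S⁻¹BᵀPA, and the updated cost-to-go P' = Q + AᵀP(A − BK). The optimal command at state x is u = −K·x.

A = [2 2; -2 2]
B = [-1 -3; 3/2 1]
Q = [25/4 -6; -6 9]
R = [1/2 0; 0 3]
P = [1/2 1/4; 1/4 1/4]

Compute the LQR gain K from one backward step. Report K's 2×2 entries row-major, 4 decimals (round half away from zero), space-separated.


-0.4919 0.3625 -0.2006 -0.5890

BᵀP = [-0.1250 0.1250; -1.2500 -0.5000]
S = R + BᵀPB = [1/2 0; 0 3] + [0.3125 0.5000; 0.5000 3.2500] = [0.8125 0.5000; 0.5000 6.2500]
BᵀPA = [-0.5000 0.0000; -1.5000 -3.5000]
K = S⁻¹·BᵀPA = [-0.4919 0.3625; -0.2006 -0.5890]
A−BK = [0.9061 0.5955; -1.0615 2.0453]
AᵀP(A−BK) = [0.4531 0.2977; 0.2977 2.9385]
P' = Q + AᵀP(A−BK) = [6.7031 -5.7023; -5.7023 11.9385]
tr(P') = 18.6416


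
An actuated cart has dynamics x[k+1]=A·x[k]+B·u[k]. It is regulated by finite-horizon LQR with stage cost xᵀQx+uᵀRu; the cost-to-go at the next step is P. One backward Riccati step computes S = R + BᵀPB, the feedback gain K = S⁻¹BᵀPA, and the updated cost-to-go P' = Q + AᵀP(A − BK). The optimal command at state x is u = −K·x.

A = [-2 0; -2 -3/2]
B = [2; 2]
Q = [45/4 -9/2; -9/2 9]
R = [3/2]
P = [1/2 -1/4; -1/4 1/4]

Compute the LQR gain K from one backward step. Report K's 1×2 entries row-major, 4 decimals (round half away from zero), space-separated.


-0.4000 0.0000

BᵀP = [0.5000 0.0000]
S = R + BᵀPB = [3/2] + [1.0000] = [2.5000]
BᵀPA = [-1.0000 0.0000]
K = S⁻¹·BᵀPA = [-0.4000 0.0000]
A−BK = [-1.2000 0.0000; -1.2000 -1.5000]
AᵀP(A−BK) = [0.6000 0.0000; 0.0000 0.5625]
P' = Q + AᵀP(A−BK) = [11.8500 -4.5000; -4.5000 9.5625]
tr(P') = 21.4125


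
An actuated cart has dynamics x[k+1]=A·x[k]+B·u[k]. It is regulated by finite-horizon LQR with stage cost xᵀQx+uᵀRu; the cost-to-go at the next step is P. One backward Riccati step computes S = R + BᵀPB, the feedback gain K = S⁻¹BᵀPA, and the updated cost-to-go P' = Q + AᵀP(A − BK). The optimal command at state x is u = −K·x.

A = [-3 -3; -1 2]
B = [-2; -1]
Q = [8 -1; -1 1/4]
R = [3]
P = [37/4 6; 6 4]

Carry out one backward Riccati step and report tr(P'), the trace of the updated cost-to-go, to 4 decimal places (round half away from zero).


BᵀP = [-24.5000 -16.0000]
S = R + BᵀPB = [3] + [65.0000] = [68.0000]
BᵀPA = [89.5000 41.5000]
K = S⁻¹·BᵀPA = [1.3162 0.6103]
A−BK = [-0.3676 -1.7794; 0.3162 2.6103]
AᵀP(A−BK) = [5.4522 2.6287; 2.6287 1.9228]
P' = Q + AᵀP(A−BK) = [13.4522 1.6287; 1.6287 2.1728]
tr(P') = 15.6250

15.6250


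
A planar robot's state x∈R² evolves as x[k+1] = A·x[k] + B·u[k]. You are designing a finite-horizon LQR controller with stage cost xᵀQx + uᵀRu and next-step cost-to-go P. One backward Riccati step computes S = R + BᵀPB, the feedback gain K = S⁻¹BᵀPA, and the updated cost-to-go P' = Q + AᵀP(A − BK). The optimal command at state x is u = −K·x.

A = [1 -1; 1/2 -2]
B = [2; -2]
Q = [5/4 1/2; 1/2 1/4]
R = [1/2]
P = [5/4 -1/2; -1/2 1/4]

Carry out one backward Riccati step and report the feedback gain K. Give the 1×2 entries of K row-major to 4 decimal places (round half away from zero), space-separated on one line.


BᵀP = [3.5000 -1.5000]
S = R + BᵀPB = [1/2] + [10.0000] = [10.5000]
BᵀPA = [2.7500 -0.5000]
K = S⁻¹·BᵀPA = [0.2619 -0.0476]
A−BK = [0.4762 -0.9048; 1.0238 -2.0952]
AᵀP(A−BK) = [0.0923 -0.1190; -0.1190 0.2262]
P' = Q + AᵀP(A−BK) = [1.3423 0.3810; 0.3810 0.4762]
tr(P') = 1.8185

0.2619 -0.0476


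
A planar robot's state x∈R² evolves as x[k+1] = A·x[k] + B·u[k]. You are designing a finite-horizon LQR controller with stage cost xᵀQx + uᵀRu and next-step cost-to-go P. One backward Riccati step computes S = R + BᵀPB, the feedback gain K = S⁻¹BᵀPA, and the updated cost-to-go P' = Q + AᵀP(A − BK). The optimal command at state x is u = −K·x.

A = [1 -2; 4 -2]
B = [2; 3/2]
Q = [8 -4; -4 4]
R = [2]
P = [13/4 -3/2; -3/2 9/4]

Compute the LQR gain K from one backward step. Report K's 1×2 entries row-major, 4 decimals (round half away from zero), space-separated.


BᵀP = [4.2500 0.3750]
S = R + BᵀPB = [2] + [9.0625] = [11.0625]
BᵀPA = [5.7500 -9.2500]
K = S⁻¹·BᵀPA = [0.5198 -0.8362]
A−BK = [-0.0395 -0.3277; 3.2203 -0.7458]
AᵀP(A−BK) = [24.2613 -4.6921; -4.6921 2.2655]
P' = Q + AᵀP(A−BK) = [32.2613 -8.6921; -8.6921 6.2655]
tr(P') = 38.5268

0.5198 -0.8362


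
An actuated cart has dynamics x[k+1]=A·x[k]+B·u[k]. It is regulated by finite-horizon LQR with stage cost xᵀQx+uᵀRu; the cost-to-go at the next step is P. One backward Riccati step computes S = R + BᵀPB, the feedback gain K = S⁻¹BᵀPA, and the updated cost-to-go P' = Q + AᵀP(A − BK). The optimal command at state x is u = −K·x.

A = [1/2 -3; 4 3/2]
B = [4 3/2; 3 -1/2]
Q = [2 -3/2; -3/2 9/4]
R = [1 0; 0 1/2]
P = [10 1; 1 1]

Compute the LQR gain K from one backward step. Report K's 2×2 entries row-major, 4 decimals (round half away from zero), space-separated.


0.7831 -0.0308 -1.6790 -1.8445

BᵀP = [43.0000 7.0000; 14.5000 1.0000]
S = R + BᵀPB = [1 0; 0 1/2] + [193.0000 61.0000; 61.0000 21.2500] = [194.0000 61.0000; 61.0000 21.7500]
BᵀPA = [49.5000 -118.5000; 11.2500 -42.0000]
K = S⁻¹·BᵀPA = [0.7831 -0.0308; -1.6790 -1.8445]
A−BK = [-0.1138 -0.1098; 0.8112 0.6703]
AᵀP(A−BK) = [2.6258 2.0277; 2.0277 2.1247]
P' = Q + AᵀP(A−BK) = [4.6258 0.5277; 0.5277 4.3747]
tr(P') = 9.0005


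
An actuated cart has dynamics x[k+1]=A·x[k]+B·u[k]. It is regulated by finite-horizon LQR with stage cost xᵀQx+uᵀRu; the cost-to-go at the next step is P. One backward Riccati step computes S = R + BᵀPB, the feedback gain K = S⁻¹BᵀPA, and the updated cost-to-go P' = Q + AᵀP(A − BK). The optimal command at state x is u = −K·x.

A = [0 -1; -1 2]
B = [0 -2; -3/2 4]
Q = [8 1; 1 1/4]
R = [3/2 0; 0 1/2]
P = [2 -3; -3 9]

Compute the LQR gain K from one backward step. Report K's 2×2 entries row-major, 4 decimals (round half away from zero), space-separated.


0.1550 -0.0402 -0.1608 0.4861

BᵀP = [4.5000 -13.5000; -16.0000 42.0000]
S = R + BᵀPB = [3/2 0; 0 1/2] + [20.2500 -63.0000; -63.0000 200.0000] = [21.7500 -63.0000; -63.0000 200.5000]
BᵀPA = [13.5000 -31.5000; -42.0000 100.0000]
K = S⁻¹·BᵀPA = [0.1550 -0.0402; -0.1608 0.4861]
A−BK = [-0.3215 -0.0278; -0.1244 -0.0048]
AᵀP(A−BK) = [0.1550 -0.0402; -0.0402 0.1215]
P' = Q + AᵀP(A−BK) = [8.1550 0.9598; 0.9598 0.3715]
tr(P') = 8.5266


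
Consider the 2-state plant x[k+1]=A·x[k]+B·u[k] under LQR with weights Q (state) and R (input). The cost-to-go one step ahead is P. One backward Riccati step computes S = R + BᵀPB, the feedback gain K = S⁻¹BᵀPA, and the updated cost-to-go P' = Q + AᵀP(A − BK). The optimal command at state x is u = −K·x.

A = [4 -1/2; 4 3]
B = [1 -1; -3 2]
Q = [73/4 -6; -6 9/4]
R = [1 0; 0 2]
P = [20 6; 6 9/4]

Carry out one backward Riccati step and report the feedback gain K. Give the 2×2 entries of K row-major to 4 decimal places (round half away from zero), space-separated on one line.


BᵀP = [2.0000 -0.7500; -8.0000 -1.5000]
S = R + BᵀPB = [1 0; 0 2] + [4.2500 -3.5000; -3.5000 5.0000] = [5.2500 -3.5000; -3.5000 7.0000]
BᵀPA = [5.0000 -3.2500; -38.0000 -0.5000]
K = S⁻¹·BᵀPA = [-4.0000 -1.0000; -7.4286 -0.5714]
A−BK = [0.5714 -0.0714; 6.8571 1.1429]
AᵀP(A−BK) = [285.7143 30.2857; 30.2857 3.7143]
P' = Q + AᵀP(A−BK) = [303.9643 24.2857; 24.2857 5.9643]
tr(P') = 309.9286

-4.0000 -1.0000 -7.4286 -0.5714


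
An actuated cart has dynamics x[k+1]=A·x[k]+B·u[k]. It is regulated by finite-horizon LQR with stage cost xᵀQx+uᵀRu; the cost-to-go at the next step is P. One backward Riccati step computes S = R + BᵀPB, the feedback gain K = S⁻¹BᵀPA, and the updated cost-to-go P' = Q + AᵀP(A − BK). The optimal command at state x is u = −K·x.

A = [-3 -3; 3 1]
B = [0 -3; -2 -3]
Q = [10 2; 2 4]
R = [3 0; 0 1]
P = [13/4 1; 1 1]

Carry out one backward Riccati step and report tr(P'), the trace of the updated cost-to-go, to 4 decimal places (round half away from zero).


27.4547

BᵀP = [-2.0000 -2.0000; -12.7500 -6.0000]
S = R + BᵀPB = [3 0; 0 1] + [4.0000 12.0000; 12.0000 56.2500] = [7.0000 12.0000; 12.0000 57.2500]
BᵀPA = [0.0000 4.0000; 20.2500 32.2500]
K = S⁻¹·BᵀPA = [-0.9464 -0.6154; 0.5521 0.6923]
A−BK = [-1.3437 -0.9231; 2.7634 1.8462]
AᵀP(A−BK) = [9.0701 6.2308; 6.2308 4.3846]
P' = Q + AᵀP(A−BK) = [19.0701 8.2308; 8.2308 8.3846]
tr(P') = 27.4547


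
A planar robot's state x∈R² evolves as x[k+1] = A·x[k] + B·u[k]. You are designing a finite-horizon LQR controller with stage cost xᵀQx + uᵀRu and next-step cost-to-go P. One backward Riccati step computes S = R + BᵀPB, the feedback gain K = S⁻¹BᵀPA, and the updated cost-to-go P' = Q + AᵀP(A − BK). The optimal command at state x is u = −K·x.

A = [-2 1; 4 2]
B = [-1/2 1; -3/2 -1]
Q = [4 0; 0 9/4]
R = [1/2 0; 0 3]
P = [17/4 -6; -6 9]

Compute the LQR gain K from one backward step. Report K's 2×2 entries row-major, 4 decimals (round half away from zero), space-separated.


BᵀP = [6.8750 -10.5000; 10.2500 -15.0000]
S = R + BᵀPB = [1/2 0; 0 3] + [12.3125 17.3750; 17.3750 25.2500] = [12.8125 17.3750; 17.3750 28.2500]
BᵀPA = [-55.7500 -14.1250; -80.5000 -19.7500]
K = S⁻¹·BᵀPA = [-2.9344 -0.9303; -1.0447 -0.1270]
A−BK = [-2.4225 0.6618; -1.4464 0.4776]
AᵀP(A−BK) = [9.3028 1.4173; 1.4173 0.6025]
P' = Q + AᵀP(A−BK) = [13.3028 1.4173; 1.4173 2.8525]
tr(P') = 16.1553

-2.9344 -0.9303 -1.0447 -0.1270


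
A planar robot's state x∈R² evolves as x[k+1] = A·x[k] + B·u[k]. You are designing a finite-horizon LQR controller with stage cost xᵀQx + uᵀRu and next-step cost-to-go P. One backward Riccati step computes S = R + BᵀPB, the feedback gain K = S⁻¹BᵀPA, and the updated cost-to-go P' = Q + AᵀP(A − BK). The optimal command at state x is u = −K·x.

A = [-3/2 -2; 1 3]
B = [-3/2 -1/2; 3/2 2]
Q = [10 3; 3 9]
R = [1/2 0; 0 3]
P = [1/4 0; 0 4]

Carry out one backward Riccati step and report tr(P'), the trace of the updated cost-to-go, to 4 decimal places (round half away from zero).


BᵀP = [-0.3750 6.0000; -0.1250 8.0000]
S = R + BᵀPB = [1/2 0; 0 3] + [9.5625 12.1875; 12.1875 16.0625] = [10.0625 12.1875; 12.1875 19.0625]
BᵀPA = [6.5625 18.7500; 8.1875 24.2500]
K = S⁻¹·BᵀPA = [0.5848 1.4296; 0.0556 0.3581]
A−BK = [-0.5949 0.3235; 0.0116 0.1394]
AᵀP(A−BK) = [0.2693 0.4361; 0.4361 1.5105]
P' = Q + AᵀP(A−BK) = [10.2693 3.4361; 3.4361 10.5105]
tr(P') = 20.7798

20.7798


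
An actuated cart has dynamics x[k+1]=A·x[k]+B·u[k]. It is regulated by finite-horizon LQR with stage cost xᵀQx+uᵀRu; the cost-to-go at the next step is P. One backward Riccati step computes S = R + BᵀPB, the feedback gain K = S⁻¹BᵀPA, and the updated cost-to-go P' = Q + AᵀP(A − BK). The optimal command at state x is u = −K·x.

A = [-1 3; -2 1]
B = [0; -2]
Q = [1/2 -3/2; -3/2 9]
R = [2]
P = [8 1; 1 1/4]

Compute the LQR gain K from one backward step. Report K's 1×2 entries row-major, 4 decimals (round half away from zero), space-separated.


1.0000 -2.1667

BᵀP = [-2.0000 -0.5000]
S = R + BᵀPB = [2] + [1.0000] = [3.0000]
BᵀPA = [3.0000 -6.5000]
K = S⁻¹·BᵀPA = [1.0000 -2.1667]
A−BK = [-1.0000 3.0000; 0.0000 -3.3333]
AᵀP(A−BK) = [10.0000 -25.0000; -25.0000 64.1667]
P' = Q + AᵀP(A−BK) = [10.5000 -26.5000; -26.5000 73.1667]
tr(P') = 83.6667


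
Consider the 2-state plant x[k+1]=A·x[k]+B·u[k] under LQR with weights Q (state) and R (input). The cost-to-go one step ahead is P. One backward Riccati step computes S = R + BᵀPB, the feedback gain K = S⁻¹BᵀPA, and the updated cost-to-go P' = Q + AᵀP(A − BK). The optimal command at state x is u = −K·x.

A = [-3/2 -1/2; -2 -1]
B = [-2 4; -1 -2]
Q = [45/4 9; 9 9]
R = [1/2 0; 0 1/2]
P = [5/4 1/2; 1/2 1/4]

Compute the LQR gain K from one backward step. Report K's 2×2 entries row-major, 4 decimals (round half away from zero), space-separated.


BᵀP = [-3.0000 -1.2500; 4.0000 1.5000]
S = R + BᵀPB = [1/2 0; 0 1/2] + [7.2500 -9.5000; -9.5000 13.0000] = [7.7500 -9.5000; -9.5000 13.5000]
BᵀPA = [7.0000 2.7500; -9.0000 -3.5000]
K = S⁻¹·BᵀPA = [0.6261 0.2696; -0.2261 -0.0696]
A−BK = [0.6565 0.3174; -1.8261 -0.8696]
AᵀP(A−BK) = [0.3951 0.1745; 0.1745 0.0777]
P' = Q + AᵀP(A−BK) = [11.6451 9.1745; 9.1745 9.0777]
tr(P') = 20.7228

0.6261 0.2696 -0.2261 -0.0696


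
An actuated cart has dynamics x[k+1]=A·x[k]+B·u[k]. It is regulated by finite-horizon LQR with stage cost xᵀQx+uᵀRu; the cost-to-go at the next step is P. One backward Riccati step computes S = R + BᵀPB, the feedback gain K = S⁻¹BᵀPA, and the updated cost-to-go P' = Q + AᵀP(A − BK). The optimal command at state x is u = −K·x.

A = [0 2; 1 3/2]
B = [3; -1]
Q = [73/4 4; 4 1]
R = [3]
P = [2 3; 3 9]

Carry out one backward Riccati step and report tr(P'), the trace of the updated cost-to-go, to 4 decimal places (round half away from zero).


BᵀP = [3.0000 0.0000]
S = R + BᵀPB = [3] + [9.0000] = [12.0000]
BᵀPA = [0.0000 6.0000]
K = S⁻¹·BᵀPA = [0.0000 0.5000]
A−BK = [0.0000 0.5000; 1.0000 2.0000]
AᵀP(A−BK) = [9.0000 19.5000; 19.5000 43.2500]
P' = Q + AᵀP(A−BK) = [27.2500 23.5000; 23.5000 44.2500]
tr(P') = 71.5000

71.5000


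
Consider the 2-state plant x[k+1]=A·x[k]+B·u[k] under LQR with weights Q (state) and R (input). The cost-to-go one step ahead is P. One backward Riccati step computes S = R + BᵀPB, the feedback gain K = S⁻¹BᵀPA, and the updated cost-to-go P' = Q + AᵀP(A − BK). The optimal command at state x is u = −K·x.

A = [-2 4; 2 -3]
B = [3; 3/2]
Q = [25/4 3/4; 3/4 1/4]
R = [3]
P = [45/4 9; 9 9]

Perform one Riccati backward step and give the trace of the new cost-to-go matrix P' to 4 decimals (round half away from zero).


BᵀP = [47.2500 40.5000]
S = R + BᵀPB = [3] + [202.5000] = [205.5000]
BᵀPA = [-13.5000 67.5000]
K = S⁻¹·BᵀPA = [-0.0657 0.3285]
A−BK = [-1.8029 3.0146; 2.0985 -3.4927]
AᵀP(A−BK) = [8.1131 -13.5657; -13.5657 22.8285]
P' = Q + AᵀP(A−BK) = [14.3631 -12.8157; -12.8157 23.0785]
tr(P') = 37.4416

37.4416


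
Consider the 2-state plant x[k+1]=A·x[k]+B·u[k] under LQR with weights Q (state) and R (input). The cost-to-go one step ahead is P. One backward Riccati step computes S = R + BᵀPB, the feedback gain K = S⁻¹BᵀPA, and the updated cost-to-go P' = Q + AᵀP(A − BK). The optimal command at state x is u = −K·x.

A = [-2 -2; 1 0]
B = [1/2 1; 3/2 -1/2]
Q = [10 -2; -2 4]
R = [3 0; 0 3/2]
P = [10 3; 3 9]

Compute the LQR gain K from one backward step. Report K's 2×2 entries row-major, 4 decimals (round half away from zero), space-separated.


-0.0187 -0.5301 -1.7175 -1.4828

BᵀP = [9.5000 15.0000; 8.5000 -1.5000]
S = R + BᵀPB = [3 0; 0 3/2] + [27.2500 2.0000; 2.0000 9.2500] = [30.2500 2.0000; 2.0000 10.7500]
BᵀPA = [-4.0000 -19.0000; -18.5000 -17.0000]
K = S⁻¹·BᵀPA = [-0.0187 -0.5301; -1.7175 -1.4828]
A−BK = [-0.2732 -0.2522; 0.1693 0.0537]
AᵀP(A−BK) = [5.1524 4.4483; 4.4483 4.7215]
P' = Q + AᵀP(A−BK) = [15.1524 2.4483; 2.4483 8.7215]
tr(P') = 23.8739


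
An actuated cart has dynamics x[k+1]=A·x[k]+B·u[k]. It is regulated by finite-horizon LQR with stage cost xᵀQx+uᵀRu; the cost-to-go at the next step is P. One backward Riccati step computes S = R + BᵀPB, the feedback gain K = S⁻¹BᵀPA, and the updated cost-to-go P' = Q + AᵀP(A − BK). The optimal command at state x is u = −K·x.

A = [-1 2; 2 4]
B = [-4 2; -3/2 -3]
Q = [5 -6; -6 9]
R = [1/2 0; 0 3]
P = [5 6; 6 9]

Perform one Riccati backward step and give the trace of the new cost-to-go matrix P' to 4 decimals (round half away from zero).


17.2457

BᵀP = [-29.0000 -37.5000; -8.0000 -15.0000]
S = R + BᵀPB = [1/2 0; 0 3] + [172.2500 54.5000; 54.5000 29.0000] = [172.7500 54.5000; 54.5000 32.0000]
BᵀPA = [-46.0000 -208.0000; -22.0000 -76.0000]
K = S⁻¹·BᵀPA = [-0.1067 -0.9829; -0.5057 -0.7010]
A−BK = [-0.4155 -0.5296; 0.3227 0.4226]
AᵀP(A−BK) = [0.9644 1.3647; 1.3647 2.2813]
P' = Q + AᵀP(A−BK) = [5.9644 -4.6353; -4.6353 11.2813]
tr(P') = 17.2457


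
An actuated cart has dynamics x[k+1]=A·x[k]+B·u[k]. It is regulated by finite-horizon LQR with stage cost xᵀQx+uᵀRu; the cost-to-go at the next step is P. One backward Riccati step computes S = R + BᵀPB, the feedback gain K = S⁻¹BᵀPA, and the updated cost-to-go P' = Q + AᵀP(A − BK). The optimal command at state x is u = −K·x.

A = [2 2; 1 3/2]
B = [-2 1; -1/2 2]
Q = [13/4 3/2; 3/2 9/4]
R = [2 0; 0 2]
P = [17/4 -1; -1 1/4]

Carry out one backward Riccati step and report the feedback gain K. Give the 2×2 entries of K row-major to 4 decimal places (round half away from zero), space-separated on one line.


-0.7731 -0.7200 0.2198 0.2123

BᵀP = [-8.0000 1.8750; 2.2500 -0.5000]
S = R + BᵀPB = [2 0; 0 2] + [15.0625 -4.2500; -4.2500 1.2500] = [17.0625 -4.2500; -4.2500 3.2500]
BᵀPA = [-14.1250 -13.1875; 4.0000 3.7500]
K = S⁻¹·BᵀPA = [-0.7731 -0.7200; 0.2198 0.2123]
A−BK = [0.2340 0.3477; 0.1738 0.7154]
AᵀP(A−BK) = [1.4509 1.3556; 1.3556 1.2712]
P' = Q + AᵀP(A−BK) = [4.7009 2.8556; 2.8556 3.5212]
tr(P') = 8.2221


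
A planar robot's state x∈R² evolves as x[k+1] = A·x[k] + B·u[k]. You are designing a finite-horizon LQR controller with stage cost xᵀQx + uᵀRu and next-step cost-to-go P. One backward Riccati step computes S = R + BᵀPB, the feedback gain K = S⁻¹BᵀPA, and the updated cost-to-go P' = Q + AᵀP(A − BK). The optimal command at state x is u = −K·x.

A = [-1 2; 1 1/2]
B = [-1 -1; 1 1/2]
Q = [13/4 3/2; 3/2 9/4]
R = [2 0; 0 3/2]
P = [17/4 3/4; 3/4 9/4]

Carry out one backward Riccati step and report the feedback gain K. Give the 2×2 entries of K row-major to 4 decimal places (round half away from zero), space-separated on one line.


BᵀP = [-3.5000 1.5000; -3.8750 0.3750]
S = R + BᵀPB = [2 0; 0 3/2] + [5.0000 4.2500; 4.2500 4.0625] = [7.0000 4.2500; 4.2500 5.5625]
BᵀPA = [5.0000 -6.2500; 4.2500 -7.5625]
K = S⁻¹·BᵀPA = [0.4671 -0.1257; 0.4072 -1.2635]
A−BK = [-0.1257 0.6108; 0.3293 1.2575]
AᵀP(A−BK) = [0.9341 -0.2515; -0.2515 8.7216]
P' = Q + AᵀP(A−BK) = [4.1841 1.2485; 1.2485 10.9716]
tr(P') = 15.1557

0.4671 -0.1257 0.4072 -1.2635


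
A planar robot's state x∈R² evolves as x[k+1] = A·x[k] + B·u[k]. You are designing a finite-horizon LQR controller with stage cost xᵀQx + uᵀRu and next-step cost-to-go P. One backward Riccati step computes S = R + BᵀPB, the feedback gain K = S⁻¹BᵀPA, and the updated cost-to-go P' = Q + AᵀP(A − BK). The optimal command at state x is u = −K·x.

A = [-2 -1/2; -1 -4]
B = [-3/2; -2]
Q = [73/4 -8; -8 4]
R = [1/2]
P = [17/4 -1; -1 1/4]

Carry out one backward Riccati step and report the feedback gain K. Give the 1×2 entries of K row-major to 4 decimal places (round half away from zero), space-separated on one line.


BᵀP = [-4.3750 1.0000]
S = R + BᵀPB = [1/2] + [4.5625] = [5.0625]
BᵀPA = [7.7500 -1.8125]
K = S⁻¹·BᵀPA = [1.5309 -0.3580]
A−BK = [0.2963 -1.0370; 2.0617 -4.7160]
AᵀP(A−BK) = [1.3858 -0.4753; -0.4753 0.4136]
P' = Q + AᵀP(A−BK) = [19.6358 -8.4753; -8.4753 4.4136]
tr(P') = 24.0494

1.5309 -0.3580


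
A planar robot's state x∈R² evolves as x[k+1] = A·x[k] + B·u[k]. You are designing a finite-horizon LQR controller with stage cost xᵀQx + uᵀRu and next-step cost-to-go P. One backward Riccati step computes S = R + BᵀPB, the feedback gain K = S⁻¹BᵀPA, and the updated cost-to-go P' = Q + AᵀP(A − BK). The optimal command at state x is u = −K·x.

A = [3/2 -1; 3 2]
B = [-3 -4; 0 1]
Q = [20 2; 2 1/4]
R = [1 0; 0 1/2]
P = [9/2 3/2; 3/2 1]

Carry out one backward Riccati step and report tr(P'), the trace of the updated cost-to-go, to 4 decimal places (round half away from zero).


26.8137

BᵀP = [-13.5000 -4.5000; -16.5000 -5.0000]
S = R + BᵀPB = [1 0; 0 1/2] + [40.5000 49.5000; 49.5000 61.0000] = [41.5000 49.5000; 49.5000 61.5000]
BᵀPA = [-33.7500 4.5000; -39.7500 6.5000]
K = S⁻¹·BᵀPA = [-1.0588 -0.4412; 0.2059 0.4608]
A−BK = [-0.8529 -0.4804; 2.7941 1.5392]
AᵀP(A−BK) = [5.0735 2.6765; 2.6765 1.4902]
P' = Q + AᵀP(A−BK) = [25.0735 4.6765; 4.6765 1.7402]
tr(P') = 26.8137


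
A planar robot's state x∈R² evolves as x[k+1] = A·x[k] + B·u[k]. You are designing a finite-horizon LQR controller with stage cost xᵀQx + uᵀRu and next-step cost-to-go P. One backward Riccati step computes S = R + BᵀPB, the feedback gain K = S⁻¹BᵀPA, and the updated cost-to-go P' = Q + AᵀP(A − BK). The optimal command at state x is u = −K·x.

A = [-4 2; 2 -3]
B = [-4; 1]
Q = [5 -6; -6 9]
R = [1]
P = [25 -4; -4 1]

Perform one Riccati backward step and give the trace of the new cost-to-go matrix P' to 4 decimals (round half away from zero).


17.8456

BᵀP = [-104.0000 17.0000]
S = R + BᵀPB = [1] + [433.0000] = [434.0000]
BᵀPA = [450.0000 -259.0000]
K = S⁻¹·BᵀPA = [1.0369 -0.5968]
A−BK = [0.1475 -0.3871; 0.9631 -2.4032]
AᵀP(A−BK) = [1.4101 -1.4516; -1.4516 2.4355]
P' = Q + AᵀP(A−BK) = [6.4101 -7.4516; -7.4516 11.4355]
tr(P') = 17.8456


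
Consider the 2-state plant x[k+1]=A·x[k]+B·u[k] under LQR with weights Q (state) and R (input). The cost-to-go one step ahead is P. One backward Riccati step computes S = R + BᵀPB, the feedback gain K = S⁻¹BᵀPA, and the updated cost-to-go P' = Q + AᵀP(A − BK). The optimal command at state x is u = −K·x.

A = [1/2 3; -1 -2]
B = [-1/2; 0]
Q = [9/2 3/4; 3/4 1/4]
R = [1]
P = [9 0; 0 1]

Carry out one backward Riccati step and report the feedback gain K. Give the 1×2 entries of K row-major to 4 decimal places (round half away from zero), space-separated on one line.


BᵀP = [-4.5000 0.0000]
S = R + BᵀPB = [1] + [2.2500] = [3.2500]
BᵀPA = [-2.2500 -13.5000]
K = S⁻¹·BᵀPA = [-0.6923 -4.1538]
A−BK = [0.1538 0.9231; -1.0000 -2.0000]
AᵀP(A−BK) = [1.6923 6.1538; 6.1538 28.9231]
P' = Q + AᵀP(A−BK) = [6.1923 6.9038; 6.9038 29.1731]
tr(P') = 35.3654

-0.6923 -4.1538


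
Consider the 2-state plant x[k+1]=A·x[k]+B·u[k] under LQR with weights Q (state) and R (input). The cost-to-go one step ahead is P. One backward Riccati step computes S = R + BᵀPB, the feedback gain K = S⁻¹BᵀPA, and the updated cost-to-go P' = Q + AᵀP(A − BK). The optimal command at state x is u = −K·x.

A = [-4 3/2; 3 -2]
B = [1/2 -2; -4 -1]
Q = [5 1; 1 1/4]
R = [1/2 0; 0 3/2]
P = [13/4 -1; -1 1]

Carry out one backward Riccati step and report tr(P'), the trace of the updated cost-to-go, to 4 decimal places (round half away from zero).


10.3481

BᵀP = [5.6250 -4.5000; -5.5000 1.0000]
S = R + BᵀPB = [1/2 0; 0 3/2] + [20.8125 -6.7500; -6.7500 10.0000] = [21.3125 -6.7500; -6.7500 11.5000]
BᵀPA = [-36.0000 17.4375; 25.0000 -10.2500]
K = S⁻¹·BᵀPA = [-1.2291 0.6583; 1.4525 -0.5049]
A−BK = [-0.4805 0.1610; -0.4641 0.1281]
AᵀP(A−BK) = [4.4396 -1.6792; -1.6792 0.6585]
P' = Q + AᵀP(A−BK) = [9.4396 -0.6792; -0.6792 0.9085]
tr(P') = 10.3481


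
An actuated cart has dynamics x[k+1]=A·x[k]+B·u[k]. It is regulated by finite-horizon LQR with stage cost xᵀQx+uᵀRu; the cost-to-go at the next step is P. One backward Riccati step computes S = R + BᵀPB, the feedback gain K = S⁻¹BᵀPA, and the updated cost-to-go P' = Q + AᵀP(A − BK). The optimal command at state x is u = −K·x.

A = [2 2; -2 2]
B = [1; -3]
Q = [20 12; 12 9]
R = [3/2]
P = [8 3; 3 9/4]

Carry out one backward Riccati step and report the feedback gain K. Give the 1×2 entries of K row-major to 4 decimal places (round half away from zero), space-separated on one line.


BᵀP = [-1.0000 -3.7500]
S = R + BᵀPB = [3/2] + [10.2500] = [11.7500]
BᵀPA = [5.5000 -9.5000]
K = S⁻¹·BᵀPA = [0.4681 -0.8085]
A−BK = [1.5319 2.8085; -0.5957 -0.4255]
AᵀP(A−BK) = [14.4255 27.4468; 27.4468 57.3191]
P' = Q + AᵀP(A−BK) = [34.4255 39.4468; 39.4468 66.3191]
tr(P') = 100.7447

0.4681 -0.8085


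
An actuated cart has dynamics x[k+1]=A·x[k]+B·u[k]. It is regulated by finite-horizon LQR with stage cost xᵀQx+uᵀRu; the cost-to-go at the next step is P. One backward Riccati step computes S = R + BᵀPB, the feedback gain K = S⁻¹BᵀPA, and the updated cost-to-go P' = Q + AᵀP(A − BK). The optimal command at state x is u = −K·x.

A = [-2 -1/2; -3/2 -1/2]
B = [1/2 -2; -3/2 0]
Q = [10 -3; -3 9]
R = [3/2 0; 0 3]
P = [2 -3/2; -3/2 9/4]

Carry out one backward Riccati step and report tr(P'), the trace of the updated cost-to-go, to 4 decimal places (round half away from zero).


BᵀP = [3.2500 -4.1250; -4.0000 3.0000]
S = R + BᵀPB = [3/2 0; 0 3] + [7.8125 -6.5000; -6.5000 8.0000] = [9.3125 -6.5000; -6.5000 11.0000]
BᵀPA = [-0.3125 0.4375; 3.5000 0.5000]
K = S⁻¹·BᵀPA = [0.3209 0.1340; 0.5078 0.1246]
A−BK = [-1.1449 -0.3178; -1.0187 -0.2991]
AᵀP(A−BK) = [2.3855 0.6682; 0.6682 0.1916]
P' = Q + AᵀP(A−BK) = [12.3855 -2.3318; -2.3318 9.1916]
tr(P') = 21.5771

21.5771


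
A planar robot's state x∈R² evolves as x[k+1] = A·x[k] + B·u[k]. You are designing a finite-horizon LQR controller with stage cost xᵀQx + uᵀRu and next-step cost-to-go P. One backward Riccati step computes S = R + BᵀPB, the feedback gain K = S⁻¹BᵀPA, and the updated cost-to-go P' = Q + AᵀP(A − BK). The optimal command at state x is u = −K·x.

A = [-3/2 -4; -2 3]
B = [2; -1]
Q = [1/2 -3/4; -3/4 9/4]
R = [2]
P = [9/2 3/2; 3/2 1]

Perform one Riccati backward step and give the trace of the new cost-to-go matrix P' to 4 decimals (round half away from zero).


BᵀP = [7.5000 2.0000]
S = R + BᵀPB = [2] + [13.0000] = [15.0000]
BᵀPA = [-15.2500 -24.0000]
K = S⁻¹·BᵀPA = [-1.0167 -1.6000]
A−BK = [0.5333 -0.8000; -3.0167 1.4000]
AᵀP(A−BK) = [7.6208 1.8500; 1.8500 6.6000]
P' = Q + AᵀP(A−BK) = [8.1208 1.1000; 1.1000 8.8500]
tr(P') = 16.9708

16.9708


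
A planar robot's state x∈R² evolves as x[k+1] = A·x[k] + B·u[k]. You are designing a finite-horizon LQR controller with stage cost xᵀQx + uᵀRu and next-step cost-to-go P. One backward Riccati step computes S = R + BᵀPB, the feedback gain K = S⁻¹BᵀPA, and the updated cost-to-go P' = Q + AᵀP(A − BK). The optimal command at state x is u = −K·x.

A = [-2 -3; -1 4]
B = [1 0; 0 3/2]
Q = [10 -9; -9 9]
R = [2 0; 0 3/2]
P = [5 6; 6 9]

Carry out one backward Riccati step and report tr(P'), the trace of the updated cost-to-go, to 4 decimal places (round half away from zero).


33.7368

BᵀP = [5.0000 6.0000; 9.0000 13.5000]
S = R + BᵀPB = [2 0; 0 3/2] + [5.0000 9.0000; 9.0000 20.2500] = [7.0000 9.0000; 9.0000 21.7500]
BᵀPA = [-16.0000 9.0000; -31.5000 27.0000]
K = S⁻¹·BᵀPA = [-0.9053 -0.6632; -1.0737 1.5158]
A−BK = [-1.0947 -2.3368; 0.6105 1.7263]
AᵀP(A−BK) = [4.6947 1.1368; 1.1368 10.0421]
P' = Q + AᵀP(A−BK) = [14.6947 -7.8632; -7.8632 19.0421]
tr(P') = 33.7368


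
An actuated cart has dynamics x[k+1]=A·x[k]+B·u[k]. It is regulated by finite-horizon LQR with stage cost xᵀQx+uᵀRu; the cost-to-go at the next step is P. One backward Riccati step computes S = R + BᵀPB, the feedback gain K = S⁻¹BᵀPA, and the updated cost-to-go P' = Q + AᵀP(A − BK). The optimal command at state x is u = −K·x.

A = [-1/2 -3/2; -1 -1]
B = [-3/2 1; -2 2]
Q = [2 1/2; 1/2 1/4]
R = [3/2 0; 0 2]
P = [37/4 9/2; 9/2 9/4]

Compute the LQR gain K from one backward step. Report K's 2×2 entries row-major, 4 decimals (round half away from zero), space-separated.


BᵀP = [-22.8750 -11.2500; 18.2500 9.0000]
S = R + BᵀPB = [3/2 0; 0 2] + [56.8125 -45.3750; -45.3750 36.2500] = [58.3125 -45.3750; -45.3750 38.2500]
BᵀPA = [22.6875 45.5625; -18.1250 -36.3750]
K = S⁻¹·BᵀPA = [0.2645 0.5377; -0.1601 -0.3131]
A−BK = [0.0568 -0.3803; -0.1508 0.7016]
AᵀP(A−BK) = [0.1601 0.3131; 0.3131 0.6738]
P' = Q + AᵀP(A−BK) = [2.1601 0.8131; 0.8131 0.9238]
tr(P') = 3.0839

0.2645 0.5377 -0.1601 -0.3131


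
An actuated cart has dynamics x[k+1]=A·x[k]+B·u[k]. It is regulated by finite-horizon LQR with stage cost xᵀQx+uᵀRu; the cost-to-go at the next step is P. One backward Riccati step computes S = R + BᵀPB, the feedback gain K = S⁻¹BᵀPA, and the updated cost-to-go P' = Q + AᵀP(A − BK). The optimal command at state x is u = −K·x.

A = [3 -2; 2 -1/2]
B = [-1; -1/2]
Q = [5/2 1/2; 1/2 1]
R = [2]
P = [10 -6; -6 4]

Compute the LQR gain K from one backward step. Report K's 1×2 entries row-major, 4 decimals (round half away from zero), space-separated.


BᵀP = [-7.0000 4.0000]
S = R + BᵀPB = [2] + [5.0000] = [7.0000]
BᵀPA = [-13.0000 12.0000]
K = S⁻¹·BᵀPA = [-1.8571 1.7143]
A−BK = [1.1429 -0.2857; 1.0714 0.3571]
AᵀP(A−BK) = [9.8571 -8.7143; -8.7143 8.4286]
P' = Q + AᵀP(A−BK) = [12.3571 -8.2143; -8.2143 9.4286]
tr(P') = 21.7857

-1.8571 1.7143


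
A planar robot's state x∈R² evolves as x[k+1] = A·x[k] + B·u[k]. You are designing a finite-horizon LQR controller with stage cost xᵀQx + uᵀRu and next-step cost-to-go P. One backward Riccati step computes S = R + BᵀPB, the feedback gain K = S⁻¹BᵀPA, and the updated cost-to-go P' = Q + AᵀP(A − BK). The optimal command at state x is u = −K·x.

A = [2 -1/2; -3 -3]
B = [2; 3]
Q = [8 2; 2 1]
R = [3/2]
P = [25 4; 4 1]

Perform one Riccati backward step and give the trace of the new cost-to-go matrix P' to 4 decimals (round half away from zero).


19.1617

BᵀP = [62.0000 11.0000]
S = R + BᵀPB = [3/2] + [157.0000] = [158.5000]
BᵀPA = [91.0000 -64.0000]
K = S⁻¹·BᵀPA = [0.5741 -0.4038]
A−BK = [0.8517 0.3076; -4.7224 -1.7886]
AᵀP(A−BK) = [8.7539 2.7445; 2.7445 1.4077]
P' = Q + AᵀP(A−BK) = [16.7539 4.7445; 4.7445 2.4077]
tr(P') = 19.1617


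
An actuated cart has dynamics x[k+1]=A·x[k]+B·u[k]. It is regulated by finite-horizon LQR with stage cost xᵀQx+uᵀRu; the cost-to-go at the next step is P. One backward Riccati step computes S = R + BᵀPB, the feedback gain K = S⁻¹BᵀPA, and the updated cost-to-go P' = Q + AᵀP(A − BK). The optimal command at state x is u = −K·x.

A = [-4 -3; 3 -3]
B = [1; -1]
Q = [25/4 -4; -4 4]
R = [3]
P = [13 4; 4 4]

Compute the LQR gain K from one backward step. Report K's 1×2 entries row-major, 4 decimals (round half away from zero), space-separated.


BᵀP = [9.0000 0.0000]
S = R + BᵀPB = [3] + [9.0000] = [12.0000]
BᵀPA = [-36.0000 -27.0000]
K = S⁻¹·BᵀPA = [-3.0000 -2.2500]
A−BK = [-1.0000 -0.7500; 0.0000 -5.2500]
AᵀP(A−BK) = [40.0000 51.0000; 51.0000 164.2500]
P' = Q + AᵀP(A−BK) = [46.2500 47.0000; 47.0000 168.2500]
tr(P') = 214.5000

-3.0000 -2.2500


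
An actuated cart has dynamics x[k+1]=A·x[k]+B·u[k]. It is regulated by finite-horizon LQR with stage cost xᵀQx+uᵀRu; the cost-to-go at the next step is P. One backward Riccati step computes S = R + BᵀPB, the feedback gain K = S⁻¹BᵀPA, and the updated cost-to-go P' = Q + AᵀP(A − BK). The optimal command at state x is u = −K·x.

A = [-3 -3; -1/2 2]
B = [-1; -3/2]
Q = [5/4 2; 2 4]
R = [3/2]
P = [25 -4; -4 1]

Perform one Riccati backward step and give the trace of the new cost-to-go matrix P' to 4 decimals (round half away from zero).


80.4515

BᵀP = [-19.0000 2.5000]
S = R + BᵀPB = [3/2] + [15.2500] = [16.7500]
BᵀPA = [55.7500 62.0000]
K = S⁻¹·BᵀPA = [3.3284 3.7015]
A−BK = [0.3284 0.7015; 4.4925 7.5522]
AᵀP(A−BK) = [27.6940 35.6418; 35.6418 47.5075]
P' = Q + AᵀP(A−BK) = [28.9440 37.6418; 37.6418 51.5075]
tr(P') = 80.4515


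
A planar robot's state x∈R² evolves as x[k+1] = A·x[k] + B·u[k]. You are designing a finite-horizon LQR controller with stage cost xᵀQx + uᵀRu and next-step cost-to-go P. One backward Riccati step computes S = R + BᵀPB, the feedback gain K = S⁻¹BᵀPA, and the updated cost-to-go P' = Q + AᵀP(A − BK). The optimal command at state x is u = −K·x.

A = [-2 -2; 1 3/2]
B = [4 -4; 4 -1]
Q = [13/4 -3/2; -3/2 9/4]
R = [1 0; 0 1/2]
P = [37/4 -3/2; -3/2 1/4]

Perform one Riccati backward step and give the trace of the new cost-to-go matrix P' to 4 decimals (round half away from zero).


BᵀP = [31.0000 -5.0000; -35.5000 5.7500]
S = R + BᵀPB = [1 0; 0 1/2] + [104.0000 -119.0000; -119.0000 136.2500] = [105.0000 -119.0000; -119.0000 136.7500]
BᵀPA = [-67.0000 -69.5000; 76.7500 79.6250]
K = S⁻¹·BᵀPA = [-0.1466 -0.1454; 0.4336 0.4558]
A−BK = [0.3211 0.4046; 2.0202 2.5373]
AᵀP(A−BK) = [0.1435 0.1552; 0.1552 0.1689]
P' = Q + AᵀP(A−BK) = [3.3935 -1.3448; -1.3448 2.4189]
tr(P') = 5.8124

5.8124


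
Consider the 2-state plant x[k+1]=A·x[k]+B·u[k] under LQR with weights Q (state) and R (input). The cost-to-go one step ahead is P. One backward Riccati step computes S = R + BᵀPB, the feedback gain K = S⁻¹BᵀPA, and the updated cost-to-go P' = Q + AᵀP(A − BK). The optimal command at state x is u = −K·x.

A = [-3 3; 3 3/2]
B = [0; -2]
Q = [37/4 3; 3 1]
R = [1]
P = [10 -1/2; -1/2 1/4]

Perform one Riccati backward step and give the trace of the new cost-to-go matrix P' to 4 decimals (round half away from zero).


BᵀP = [1.0000 -0.5000]
S = R + BᵀPB = [1] + [1.0000] = [2.0000]
BᵀPA = [-4.5000 2.2500]
K = S⁻¹·BᵀPA = [-2.2500 1.1250]
A−BK = [-3.0000 3.0000; -1.5000 3.7500]
AᵀP(A−BK) = [91.1250 -86.0625; -86.0625 83.5313]
P' = Q + AᵀP(A−BK) = [100.3750 -83.0625; -83.0625 84.5313]
tr(P') = 184.9063

184.9063
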